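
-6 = -6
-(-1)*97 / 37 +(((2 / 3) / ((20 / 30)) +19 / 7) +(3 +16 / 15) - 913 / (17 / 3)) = -9953977 / 66045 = -150.72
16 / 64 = 1 / 4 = 0.25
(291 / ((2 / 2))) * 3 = 873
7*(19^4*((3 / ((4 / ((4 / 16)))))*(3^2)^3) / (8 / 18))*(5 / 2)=89778788505 / 128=701396785.20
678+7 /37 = 678.19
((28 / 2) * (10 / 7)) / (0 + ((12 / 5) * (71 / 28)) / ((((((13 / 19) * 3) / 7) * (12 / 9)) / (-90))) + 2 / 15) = -7800 / 546293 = -0.01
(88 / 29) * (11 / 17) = 968 / 493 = 1.96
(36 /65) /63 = 4 /455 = 0.01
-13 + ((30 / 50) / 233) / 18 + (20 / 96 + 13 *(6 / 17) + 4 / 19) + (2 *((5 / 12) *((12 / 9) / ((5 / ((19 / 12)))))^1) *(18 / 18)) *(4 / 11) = -7.86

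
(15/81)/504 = 5/13608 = 0.00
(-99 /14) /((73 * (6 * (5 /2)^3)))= -0.00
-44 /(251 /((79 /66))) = -158 /753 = -0.21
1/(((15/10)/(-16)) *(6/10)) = -17.78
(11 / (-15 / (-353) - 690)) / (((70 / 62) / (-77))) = 1324103 / 1217775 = 1.09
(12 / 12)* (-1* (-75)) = 75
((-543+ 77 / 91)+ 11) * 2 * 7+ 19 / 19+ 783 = -86478 / 13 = -6652.15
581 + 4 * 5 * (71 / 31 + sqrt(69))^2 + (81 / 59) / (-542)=2840 * sqrt(69) / 31 + 63487156657 / 30730858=2826.90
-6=-6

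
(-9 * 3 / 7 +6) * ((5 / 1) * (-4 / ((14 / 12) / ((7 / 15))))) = -120 / 7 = -17.14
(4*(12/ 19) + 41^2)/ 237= 31987/ 4503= 7.10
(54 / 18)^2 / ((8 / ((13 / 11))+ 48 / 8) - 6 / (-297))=11583 / 16460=0.70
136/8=17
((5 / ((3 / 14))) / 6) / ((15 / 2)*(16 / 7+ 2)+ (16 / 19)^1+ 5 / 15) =4655 / 39882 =0.12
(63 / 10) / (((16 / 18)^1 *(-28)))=-81 / 320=-0.25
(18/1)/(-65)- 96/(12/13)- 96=-200.28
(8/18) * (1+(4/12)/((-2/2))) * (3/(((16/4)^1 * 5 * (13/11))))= 22/585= 0.04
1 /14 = 0.07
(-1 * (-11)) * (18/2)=99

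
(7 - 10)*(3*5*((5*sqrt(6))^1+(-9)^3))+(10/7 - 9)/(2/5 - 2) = 32258.60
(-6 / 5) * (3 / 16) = -9 / 40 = -0.22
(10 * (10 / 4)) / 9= 25 / 9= 2.78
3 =3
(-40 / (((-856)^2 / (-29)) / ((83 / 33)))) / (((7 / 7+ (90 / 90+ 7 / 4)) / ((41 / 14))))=98687 / 31736628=0.00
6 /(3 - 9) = -1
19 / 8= 2.38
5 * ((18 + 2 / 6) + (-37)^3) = -759520 / 3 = -253173.33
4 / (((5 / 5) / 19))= 76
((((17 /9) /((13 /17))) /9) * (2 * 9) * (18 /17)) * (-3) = -204 /13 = -15.69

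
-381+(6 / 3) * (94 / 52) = -4906 / 13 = -377.38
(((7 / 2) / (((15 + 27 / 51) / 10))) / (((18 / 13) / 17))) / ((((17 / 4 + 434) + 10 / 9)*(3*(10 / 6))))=26299 / 2087844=0.01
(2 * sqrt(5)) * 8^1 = 16 * sqrt(5) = 35.78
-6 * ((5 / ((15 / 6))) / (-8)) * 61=183 / 2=91.50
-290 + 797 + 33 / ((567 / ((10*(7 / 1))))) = 13799 / 27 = 511.07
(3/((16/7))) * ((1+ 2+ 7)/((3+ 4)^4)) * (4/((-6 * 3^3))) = -5/37044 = -0.00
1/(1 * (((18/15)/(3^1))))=5/2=2.50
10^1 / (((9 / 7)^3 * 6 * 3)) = 1715 / 6561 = 0.26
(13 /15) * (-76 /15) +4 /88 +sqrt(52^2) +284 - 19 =1547639 /4950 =312.65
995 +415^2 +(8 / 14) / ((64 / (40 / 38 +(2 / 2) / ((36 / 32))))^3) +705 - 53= 6231835452930443 / 35841512448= 173872.00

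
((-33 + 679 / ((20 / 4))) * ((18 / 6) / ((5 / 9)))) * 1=13878 / 25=555.12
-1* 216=-216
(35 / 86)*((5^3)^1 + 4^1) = 105 / 2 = 52.50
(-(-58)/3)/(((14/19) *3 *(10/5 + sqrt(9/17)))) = 18734/3717 - 551 *sqrt(17)/1239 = 3.21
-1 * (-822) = 822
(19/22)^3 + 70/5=14.64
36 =36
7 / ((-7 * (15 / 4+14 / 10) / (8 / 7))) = -160 / 721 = -0.22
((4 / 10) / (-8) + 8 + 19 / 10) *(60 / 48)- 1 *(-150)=2597 / 16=162.31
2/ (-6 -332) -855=-144496/ 169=-855.01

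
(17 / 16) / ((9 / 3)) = 0.35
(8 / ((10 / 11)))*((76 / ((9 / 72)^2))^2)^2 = 24627875051208704 / 5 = 4925575010241740.80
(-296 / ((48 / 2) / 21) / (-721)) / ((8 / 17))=0.76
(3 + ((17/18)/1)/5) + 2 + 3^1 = 737/90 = 8.19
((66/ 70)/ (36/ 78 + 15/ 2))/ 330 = 13/ 36225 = 0.00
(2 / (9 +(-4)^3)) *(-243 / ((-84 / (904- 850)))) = -2187 / 385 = -5.68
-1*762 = -762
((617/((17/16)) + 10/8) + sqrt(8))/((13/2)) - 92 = -1091/442 + 4*sqrt(2)/13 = -2.03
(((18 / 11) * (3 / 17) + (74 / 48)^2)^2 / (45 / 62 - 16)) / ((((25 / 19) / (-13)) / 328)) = 25877961729930713 / 17167149331200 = 1507.41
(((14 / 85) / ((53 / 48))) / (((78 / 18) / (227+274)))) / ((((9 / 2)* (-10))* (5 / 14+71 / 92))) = -72272256 / 212883775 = -0.34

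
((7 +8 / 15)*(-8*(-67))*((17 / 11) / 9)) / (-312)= -128707 / 57915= -2.22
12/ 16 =3/ 4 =0.75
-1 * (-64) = 64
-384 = -384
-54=-54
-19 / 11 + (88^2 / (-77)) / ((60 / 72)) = -47129 / 385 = -122.41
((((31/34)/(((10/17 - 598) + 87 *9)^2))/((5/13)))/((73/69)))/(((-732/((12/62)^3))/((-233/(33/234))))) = 2494217934/2342812321592875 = 0.00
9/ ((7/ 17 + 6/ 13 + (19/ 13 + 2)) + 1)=221/ 131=1.69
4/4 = 1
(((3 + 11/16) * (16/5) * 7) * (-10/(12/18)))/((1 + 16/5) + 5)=-6195/46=-134.67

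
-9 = -9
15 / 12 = 5 / 4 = 1.25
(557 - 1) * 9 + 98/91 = 65066/13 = 5005.08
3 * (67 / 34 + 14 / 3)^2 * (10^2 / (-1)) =-11458225 / 867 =-13215.95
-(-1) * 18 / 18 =1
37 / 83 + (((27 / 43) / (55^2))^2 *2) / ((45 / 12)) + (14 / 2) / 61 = 240087794661222 / 428317284896875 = 0.56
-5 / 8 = -0.62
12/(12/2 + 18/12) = 8/5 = 1.60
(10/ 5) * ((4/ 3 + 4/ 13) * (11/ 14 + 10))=9664/ 273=35.40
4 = 4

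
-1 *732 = -732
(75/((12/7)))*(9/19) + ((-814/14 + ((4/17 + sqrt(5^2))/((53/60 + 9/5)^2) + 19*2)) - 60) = -1965593661/33489932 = -58.69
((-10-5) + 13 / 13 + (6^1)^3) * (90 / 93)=6060 / 31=195.48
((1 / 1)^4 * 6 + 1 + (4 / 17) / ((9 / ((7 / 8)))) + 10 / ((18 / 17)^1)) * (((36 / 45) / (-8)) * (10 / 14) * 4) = -5039 / 1071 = -4.70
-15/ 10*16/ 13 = -24/ 13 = -1.85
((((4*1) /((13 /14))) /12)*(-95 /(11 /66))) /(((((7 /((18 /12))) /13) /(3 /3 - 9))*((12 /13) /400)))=1976000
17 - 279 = -262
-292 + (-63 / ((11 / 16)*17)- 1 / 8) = -297.52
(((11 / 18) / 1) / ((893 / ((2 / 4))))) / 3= 11 / 96444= 0.00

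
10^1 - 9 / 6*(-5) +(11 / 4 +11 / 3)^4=35515921 / 20736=1712.77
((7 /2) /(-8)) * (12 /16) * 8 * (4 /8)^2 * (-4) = 2.62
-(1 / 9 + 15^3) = -30376 / 9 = -3375.11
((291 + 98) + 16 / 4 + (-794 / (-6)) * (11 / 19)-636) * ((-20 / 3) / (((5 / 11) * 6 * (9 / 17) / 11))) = 39017176 / 4617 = 8450.76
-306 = -306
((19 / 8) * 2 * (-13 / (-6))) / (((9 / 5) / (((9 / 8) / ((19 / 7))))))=455 / 192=2.37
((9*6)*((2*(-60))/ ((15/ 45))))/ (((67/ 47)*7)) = -913680/ 469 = -1948.14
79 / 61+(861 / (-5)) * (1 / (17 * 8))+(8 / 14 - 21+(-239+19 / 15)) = -224854493 / 871080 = -258.13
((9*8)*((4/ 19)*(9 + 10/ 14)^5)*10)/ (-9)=-465258741760/ 319333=-1456970.44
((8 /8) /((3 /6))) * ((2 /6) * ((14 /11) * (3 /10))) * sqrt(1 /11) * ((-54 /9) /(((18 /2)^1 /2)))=-0.10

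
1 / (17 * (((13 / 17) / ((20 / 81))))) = 20 / 1053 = 0.02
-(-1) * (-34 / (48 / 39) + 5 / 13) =-2833 / 104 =-27.24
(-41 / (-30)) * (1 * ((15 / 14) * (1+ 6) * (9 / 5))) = 18.45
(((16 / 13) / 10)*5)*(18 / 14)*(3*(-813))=-175608 / 91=-1929.76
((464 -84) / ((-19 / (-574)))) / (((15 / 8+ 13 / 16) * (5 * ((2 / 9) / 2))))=330624 / 43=7688.93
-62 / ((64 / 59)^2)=-107911 / 2048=-52.69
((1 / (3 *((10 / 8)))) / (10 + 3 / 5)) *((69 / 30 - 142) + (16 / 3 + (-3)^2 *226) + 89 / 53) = 6046174 / 126405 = 47.83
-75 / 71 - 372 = -26487 / 71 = -373.06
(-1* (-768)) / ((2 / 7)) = 2688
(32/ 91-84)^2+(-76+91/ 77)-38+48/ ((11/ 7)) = 629873679/ 91091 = 6914.77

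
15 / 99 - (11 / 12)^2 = -1091 / 1584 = -0.69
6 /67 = 0.09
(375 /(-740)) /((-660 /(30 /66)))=25 /71632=0.00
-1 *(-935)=935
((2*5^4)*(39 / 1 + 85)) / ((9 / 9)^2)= 155000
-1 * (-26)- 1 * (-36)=62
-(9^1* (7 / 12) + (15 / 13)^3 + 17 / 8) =-156623 / 17576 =-8.91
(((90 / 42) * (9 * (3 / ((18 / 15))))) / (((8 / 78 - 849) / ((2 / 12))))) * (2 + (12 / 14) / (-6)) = -0.02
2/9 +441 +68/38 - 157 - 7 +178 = 78149/171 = 457.01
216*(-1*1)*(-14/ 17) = 3024/ 17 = 177.88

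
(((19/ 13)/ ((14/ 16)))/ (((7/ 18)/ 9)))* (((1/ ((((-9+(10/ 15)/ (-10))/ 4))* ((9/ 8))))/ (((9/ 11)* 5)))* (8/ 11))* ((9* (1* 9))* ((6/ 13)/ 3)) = -4727808/ 140777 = -33.58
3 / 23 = 0.13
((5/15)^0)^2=1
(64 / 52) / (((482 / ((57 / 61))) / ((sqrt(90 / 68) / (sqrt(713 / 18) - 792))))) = -9751104 * sqrt(170) / 36680444797919 - 4104 * sqrt(60605) / 36680444797919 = -0.00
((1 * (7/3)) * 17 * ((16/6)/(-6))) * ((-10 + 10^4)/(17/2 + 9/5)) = -1761200/103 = -17099.03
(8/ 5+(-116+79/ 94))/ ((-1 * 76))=53373/ 35720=1.49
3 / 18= 1 / 6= 0.17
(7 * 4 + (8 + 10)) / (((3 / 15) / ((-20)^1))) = -4600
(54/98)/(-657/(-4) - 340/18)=972/256417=0.00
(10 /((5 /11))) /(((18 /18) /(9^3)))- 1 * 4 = 16034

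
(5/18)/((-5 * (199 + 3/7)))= -7/25128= -0.00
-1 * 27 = -27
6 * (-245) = -1470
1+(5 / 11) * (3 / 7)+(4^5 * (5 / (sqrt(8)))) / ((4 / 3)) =92 / 77+960 * sqrt(2) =1358.84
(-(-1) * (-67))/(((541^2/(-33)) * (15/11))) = 8107/1463405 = 0.01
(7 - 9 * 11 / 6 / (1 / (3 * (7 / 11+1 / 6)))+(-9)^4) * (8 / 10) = 26113 / 5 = 5222.60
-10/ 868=-5/ 434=-0.01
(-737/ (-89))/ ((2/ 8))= 2948/ 89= 33.12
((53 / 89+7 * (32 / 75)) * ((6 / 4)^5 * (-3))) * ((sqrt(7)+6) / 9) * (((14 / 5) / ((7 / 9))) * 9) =-2539.97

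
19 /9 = 2.11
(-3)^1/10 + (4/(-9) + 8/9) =13/90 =0.14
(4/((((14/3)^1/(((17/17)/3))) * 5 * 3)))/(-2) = -1/105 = -0.01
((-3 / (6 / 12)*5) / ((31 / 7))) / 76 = -105 / 1178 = -0.09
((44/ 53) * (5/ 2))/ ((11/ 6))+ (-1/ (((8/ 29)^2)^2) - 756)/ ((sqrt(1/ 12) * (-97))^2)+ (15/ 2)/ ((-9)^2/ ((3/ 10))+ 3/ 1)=-1155298453/ 46468717568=-0.02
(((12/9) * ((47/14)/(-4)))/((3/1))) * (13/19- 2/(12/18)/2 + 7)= -11045/4788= -2.31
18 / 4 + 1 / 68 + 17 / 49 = 16199 / 3332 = 4.86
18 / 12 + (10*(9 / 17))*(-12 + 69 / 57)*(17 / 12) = -1509 / 19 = -79.42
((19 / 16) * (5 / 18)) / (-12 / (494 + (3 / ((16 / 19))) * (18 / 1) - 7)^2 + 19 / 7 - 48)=-12927121865 / 1774730146464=-0.01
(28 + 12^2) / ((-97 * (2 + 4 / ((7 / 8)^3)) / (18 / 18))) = -29498 / 132599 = -0.22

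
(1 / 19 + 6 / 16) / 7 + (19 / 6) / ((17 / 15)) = 51645 / 18088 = 2.86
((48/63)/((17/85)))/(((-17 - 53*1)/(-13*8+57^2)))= -171.16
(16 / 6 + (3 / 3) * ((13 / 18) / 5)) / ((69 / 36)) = 1.47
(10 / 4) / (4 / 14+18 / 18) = 35 / 18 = 1.94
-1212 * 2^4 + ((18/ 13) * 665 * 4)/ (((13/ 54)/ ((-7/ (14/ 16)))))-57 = -23971041/ 169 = -141840.48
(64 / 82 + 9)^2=95.66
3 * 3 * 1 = 9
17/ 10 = 1.70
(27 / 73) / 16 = 27 / 1168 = 0.02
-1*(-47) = 47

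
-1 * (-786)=786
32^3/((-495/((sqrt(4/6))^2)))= -65536/1485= -44.13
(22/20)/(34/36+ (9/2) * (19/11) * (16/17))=18513/139015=0.13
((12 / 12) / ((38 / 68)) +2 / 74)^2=1630729 / 494209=3.30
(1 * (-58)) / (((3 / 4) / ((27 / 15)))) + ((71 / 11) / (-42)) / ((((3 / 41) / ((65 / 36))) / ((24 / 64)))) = -93553051 / 665280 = -140.62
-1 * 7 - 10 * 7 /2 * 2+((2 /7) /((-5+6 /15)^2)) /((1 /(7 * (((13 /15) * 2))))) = -121939 /1587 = -76.84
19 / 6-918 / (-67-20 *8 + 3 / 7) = 34345 / 4758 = 7.22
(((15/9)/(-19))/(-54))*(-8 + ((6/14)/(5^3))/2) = -13997/1077300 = -0.01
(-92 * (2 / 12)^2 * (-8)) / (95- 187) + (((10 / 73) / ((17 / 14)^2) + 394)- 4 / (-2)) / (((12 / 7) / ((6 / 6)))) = 43828759 / 189873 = 230.83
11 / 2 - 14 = -17 / 2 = -8.50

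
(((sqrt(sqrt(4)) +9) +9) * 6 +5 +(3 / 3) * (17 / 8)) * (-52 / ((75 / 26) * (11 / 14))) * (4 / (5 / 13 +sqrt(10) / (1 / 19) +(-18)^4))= -4685961737912 / 46559659353975 -244219504256 * sqrt(2) / 46559659353975 +972444928 * sqrt(5) / 512156252893725 +9329393528 * sqrt(10) / 512156252893725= -0.11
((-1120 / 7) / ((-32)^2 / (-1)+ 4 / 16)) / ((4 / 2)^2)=32 / 819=0.04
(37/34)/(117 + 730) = 0.00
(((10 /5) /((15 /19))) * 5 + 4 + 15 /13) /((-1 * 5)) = -139 /39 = -3.56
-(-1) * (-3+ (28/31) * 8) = 131/31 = 4.23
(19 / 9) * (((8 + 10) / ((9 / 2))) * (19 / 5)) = 1444 / 45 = 32.09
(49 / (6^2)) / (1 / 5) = 245 / 36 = 6.81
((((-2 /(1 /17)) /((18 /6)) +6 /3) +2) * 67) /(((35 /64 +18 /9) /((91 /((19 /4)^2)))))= -137353216 /176529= -778.08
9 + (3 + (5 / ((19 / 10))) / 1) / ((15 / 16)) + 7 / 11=49042 / 3135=15.64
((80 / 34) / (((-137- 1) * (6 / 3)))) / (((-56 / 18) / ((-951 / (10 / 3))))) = -8559 / 10948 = -0.78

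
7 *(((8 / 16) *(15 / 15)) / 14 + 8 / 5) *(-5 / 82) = -229 / 328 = -0.70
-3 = -3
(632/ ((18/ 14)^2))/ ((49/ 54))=1264/ 3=421.33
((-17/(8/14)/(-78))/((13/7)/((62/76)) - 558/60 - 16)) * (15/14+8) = -2342515/15587832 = -0.15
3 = 3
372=372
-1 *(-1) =1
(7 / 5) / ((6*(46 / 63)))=147 / 460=0.32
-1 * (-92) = 92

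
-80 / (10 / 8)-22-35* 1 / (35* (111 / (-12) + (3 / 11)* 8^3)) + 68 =-103310 / 5737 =-18.01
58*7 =406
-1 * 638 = -638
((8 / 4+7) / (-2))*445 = -4005 / 2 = -2002.50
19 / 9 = 2.11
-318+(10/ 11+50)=-2938/ 11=-267.09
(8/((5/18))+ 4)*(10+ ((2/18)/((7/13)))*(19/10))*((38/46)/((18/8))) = 125.15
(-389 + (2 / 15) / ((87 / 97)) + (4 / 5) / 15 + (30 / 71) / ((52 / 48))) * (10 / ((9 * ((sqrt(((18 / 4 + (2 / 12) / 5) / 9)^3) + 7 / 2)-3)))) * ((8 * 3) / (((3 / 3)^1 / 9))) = -12278077785856800 / 32191252249 + 549734511564288 * sqrt(255) / 32191252249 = -108710.33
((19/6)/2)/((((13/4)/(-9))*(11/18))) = -1026/143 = -7.17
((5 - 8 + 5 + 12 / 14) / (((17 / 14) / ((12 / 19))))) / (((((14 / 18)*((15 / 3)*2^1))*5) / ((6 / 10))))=1296 / 56525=0.02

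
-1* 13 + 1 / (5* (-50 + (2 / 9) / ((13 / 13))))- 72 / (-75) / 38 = -2761879 / 212800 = -12.98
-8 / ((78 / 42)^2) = -392 / 169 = -2.32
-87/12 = -29/4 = -7.25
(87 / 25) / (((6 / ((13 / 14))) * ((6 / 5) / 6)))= 377 / 140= 2.69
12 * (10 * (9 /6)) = 180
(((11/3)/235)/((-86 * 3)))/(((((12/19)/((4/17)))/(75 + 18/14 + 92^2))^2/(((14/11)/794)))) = -0.98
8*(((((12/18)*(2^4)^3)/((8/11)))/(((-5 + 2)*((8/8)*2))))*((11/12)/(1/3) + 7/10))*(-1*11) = 2849792/15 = 189986.13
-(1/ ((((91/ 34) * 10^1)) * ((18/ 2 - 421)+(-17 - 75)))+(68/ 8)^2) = -16568353/ 229320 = -72.25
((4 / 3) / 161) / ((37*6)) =2 / 53613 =0.00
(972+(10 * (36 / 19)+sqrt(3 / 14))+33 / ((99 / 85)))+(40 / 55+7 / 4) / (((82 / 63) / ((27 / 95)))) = sqrt(42) / 14+1048662187 / 1028280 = 1020.28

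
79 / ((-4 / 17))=-1343 / 4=-335.75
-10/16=-5/8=-0.62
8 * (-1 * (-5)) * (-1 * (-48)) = 1920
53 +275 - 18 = 310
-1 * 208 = -208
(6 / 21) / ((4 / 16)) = 8 / 7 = 1.14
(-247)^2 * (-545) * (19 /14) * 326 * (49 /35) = -20594991157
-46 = -46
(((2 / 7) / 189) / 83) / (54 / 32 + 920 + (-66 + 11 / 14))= 32 / 1504775475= 0.00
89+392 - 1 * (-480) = 961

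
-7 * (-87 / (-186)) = -203 / 62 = -3.27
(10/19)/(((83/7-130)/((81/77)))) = -810/172843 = -0.00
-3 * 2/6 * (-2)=2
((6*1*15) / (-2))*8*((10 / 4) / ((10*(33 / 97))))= -2910 / 11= -264.55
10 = 10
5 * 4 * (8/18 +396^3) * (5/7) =55889222800/63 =887130520.63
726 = 726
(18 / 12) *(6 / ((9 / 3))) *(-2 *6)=-36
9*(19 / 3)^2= 361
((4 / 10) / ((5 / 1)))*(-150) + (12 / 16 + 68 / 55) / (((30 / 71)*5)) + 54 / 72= -340223 / 33000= -10.31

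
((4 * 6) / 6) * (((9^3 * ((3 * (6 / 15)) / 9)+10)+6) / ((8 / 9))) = 2547 / 5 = 509.40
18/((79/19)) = 342/79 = 4.33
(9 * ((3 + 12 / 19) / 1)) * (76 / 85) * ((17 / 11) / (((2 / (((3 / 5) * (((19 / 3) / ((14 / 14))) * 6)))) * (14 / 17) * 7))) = 1203498 / 13475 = 89.31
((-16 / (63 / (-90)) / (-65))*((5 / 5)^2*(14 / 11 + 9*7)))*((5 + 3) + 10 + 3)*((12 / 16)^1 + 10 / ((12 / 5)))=-333704 / 143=-2333.59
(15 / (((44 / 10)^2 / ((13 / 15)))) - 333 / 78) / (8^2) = -22637 / 402688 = -0.06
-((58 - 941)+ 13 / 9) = 7934 / 9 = 881.56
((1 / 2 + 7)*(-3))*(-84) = 1890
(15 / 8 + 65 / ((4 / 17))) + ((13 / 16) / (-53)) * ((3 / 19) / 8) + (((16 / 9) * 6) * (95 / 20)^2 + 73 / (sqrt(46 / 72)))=438 * sqrt(23) / 23 + 200610395 / 386688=610.12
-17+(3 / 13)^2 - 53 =-11821 / 169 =-69.95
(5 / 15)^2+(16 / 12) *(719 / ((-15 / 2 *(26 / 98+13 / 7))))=-11722 / 195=-60.11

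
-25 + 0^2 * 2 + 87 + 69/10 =689/10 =68.90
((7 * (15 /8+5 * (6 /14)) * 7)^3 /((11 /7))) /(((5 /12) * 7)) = 2344190625 /1408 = 1664908.11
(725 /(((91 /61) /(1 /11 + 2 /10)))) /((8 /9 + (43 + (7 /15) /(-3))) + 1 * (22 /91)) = 1061400 /330143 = 3.21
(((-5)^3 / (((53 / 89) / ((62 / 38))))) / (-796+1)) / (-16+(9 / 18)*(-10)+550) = 68975 / 84699777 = 0.00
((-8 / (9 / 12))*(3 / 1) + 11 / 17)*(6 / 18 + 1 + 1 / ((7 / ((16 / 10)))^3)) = -42.18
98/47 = 2.09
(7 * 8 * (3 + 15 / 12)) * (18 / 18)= 238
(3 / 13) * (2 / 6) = 1 / 13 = 0.08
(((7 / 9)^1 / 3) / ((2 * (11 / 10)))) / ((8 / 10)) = 175 / 1188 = 0.15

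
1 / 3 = 0.33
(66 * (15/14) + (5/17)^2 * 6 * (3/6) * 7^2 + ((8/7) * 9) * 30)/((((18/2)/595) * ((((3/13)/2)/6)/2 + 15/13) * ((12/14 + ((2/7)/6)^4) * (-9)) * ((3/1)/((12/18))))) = -50774427200/79130733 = -641.65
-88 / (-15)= 88 / 15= 5.87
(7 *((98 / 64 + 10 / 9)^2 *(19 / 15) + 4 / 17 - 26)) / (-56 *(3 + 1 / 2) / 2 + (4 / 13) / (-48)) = 32567625727 / 26947779840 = 1.21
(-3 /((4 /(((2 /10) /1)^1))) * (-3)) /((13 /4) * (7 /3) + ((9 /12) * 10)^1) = 27 /905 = 0.03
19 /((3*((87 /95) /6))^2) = 685900 /7569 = 90.62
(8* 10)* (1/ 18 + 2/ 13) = 1960/ 117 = 16.75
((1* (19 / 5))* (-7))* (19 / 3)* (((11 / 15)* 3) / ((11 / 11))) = -27797 / 75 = -370.63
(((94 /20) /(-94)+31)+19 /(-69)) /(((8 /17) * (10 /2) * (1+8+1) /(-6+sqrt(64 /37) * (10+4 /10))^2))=1614123361 /5550000 - 18710302 * sqrt(37) /531875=76.85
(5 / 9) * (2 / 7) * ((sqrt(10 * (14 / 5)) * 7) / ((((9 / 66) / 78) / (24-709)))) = -7836400 * sqrt(7) / 9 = -2303685.06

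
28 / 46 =14 / 23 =0.61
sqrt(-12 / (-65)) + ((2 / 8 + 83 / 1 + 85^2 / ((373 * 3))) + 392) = 2 * sqrt(195) / 65 + 2156119 / 4476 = 482.14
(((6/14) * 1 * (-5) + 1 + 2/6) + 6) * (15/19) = 545/133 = 4.10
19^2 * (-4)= -1444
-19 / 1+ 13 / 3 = -14.67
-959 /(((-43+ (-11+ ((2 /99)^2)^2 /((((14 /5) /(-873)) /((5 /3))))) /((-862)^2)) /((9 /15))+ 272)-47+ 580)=-479150512740625572 /366399406521533405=-1.31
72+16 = 88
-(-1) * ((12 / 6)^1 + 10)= 12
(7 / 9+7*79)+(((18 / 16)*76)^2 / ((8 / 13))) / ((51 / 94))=54954401 / 2448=22448.69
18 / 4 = 4.50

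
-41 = -41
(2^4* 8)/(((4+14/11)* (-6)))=-352/87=-4.05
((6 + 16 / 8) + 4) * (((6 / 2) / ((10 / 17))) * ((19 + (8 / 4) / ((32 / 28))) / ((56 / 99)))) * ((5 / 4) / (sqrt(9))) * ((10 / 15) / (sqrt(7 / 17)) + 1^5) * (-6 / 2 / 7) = -419067 * sqrt(119) / 10976- 1257201 / 3136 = -817.39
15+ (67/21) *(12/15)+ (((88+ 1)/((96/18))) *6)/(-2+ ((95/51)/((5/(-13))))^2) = 1041575513/46877880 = 22.22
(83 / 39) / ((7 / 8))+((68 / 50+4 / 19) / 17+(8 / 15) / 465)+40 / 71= 44966061398 / 14556148425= 3.09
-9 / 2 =-4.50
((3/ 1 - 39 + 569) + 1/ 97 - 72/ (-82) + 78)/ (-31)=-2433480/ 123287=-19.74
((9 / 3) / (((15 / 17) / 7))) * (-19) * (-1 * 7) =15827 / 5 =3165.40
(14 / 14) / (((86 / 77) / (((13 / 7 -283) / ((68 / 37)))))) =-100122 / 731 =-136.97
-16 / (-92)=4 / 23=0.17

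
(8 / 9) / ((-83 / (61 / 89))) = -488 / 66483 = -0.01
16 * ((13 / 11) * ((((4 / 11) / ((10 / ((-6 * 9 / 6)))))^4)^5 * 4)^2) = 540858328621420475865859120330468606429108197107171328 / 45279358459987221964618849268287351617276826800662092864513397216796875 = 0.00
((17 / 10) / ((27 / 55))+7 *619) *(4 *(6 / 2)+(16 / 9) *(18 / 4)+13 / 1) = 2575859 / 18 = 143103.28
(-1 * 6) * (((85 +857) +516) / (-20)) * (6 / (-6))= -2187 / 5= -437.40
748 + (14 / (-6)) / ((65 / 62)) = 145426 / 195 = 745.77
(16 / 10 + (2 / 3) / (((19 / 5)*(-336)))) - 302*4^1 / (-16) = 3691523 / 47880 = 77.10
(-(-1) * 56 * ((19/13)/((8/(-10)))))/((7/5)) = -950/13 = -73.08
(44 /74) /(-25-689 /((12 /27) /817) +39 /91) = -616 /1312175659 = -0.00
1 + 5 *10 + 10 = 61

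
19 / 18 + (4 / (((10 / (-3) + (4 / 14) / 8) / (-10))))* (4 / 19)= 341917 / 94734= 3.61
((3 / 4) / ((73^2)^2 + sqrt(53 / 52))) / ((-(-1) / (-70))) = -0.00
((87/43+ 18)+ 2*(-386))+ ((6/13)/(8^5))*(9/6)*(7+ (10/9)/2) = -3443547429/4579328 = -751.98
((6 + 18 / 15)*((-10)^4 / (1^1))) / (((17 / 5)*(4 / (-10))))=-900000 / 17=-52941.18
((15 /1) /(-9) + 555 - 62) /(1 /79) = 116446 /3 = 38815.33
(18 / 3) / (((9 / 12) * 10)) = 4 / 5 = 0.80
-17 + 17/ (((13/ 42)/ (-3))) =-2363/ 13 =-181.77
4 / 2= 2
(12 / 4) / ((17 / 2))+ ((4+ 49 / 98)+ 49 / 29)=6451 / 986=6.54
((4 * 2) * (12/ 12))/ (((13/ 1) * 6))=4/ 39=0.10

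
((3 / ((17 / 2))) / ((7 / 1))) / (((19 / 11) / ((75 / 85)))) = 990 / 38437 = 0.03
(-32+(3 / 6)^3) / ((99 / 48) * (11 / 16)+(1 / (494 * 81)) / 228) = -9305655840 / 413964869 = -22.48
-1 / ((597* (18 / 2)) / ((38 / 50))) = -0.00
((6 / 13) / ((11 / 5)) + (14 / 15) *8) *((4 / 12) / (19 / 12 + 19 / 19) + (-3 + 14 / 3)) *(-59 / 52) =-81119749 / 5186610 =-15.64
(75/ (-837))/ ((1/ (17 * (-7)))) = 2975/ 279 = 10.66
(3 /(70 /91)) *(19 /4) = 741 /40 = 18.52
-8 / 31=-0.26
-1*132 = -132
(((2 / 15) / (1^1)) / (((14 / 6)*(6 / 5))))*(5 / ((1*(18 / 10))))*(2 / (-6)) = -25 / 567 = -0.04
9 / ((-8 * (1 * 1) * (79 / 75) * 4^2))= -675 / 10112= -0.07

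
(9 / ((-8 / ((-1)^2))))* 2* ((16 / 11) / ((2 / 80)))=-1440 / 11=-130.91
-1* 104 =-104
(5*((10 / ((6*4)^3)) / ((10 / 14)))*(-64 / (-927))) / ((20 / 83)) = 0.00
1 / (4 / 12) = 3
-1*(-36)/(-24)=-1.50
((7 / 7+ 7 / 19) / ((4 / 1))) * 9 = 117 / 38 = 3.08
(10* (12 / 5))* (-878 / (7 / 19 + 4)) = -400368 / 83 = -4823.71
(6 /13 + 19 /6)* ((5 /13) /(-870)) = -283 /176436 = -0.00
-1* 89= -89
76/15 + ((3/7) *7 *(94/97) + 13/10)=26987/2910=9.27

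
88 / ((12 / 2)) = 44 / 3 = 14.67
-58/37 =-1.57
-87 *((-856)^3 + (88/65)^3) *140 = 419603059546718208/54925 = 7639564124655.77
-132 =-132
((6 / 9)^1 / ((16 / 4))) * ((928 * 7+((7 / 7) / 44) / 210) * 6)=60023041 / 9240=6496.00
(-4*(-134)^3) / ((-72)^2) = 300763 / 162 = 1856.56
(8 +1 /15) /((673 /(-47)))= -5687 /10095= -0.56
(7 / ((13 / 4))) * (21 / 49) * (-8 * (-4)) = 384 / 13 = 29.54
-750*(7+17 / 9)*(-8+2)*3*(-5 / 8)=-75000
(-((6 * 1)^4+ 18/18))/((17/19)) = -24643/17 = -1449.59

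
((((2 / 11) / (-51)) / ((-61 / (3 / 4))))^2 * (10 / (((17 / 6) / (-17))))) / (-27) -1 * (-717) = 839662095002 / 1171076841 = 717.00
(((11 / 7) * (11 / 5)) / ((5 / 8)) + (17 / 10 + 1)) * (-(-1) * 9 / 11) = 25929 / 3850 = 6.73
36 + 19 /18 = 667 /18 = 37.06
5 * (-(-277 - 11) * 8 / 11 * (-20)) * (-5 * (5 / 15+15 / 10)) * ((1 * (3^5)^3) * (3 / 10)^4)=111577100832 / 5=22315420166.40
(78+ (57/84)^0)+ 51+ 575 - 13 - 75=617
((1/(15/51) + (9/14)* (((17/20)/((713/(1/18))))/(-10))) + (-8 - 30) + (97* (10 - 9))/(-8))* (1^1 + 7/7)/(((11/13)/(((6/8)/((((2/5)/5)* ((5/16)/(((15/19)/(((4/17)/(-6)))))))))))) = 66700.50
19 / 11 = 1.73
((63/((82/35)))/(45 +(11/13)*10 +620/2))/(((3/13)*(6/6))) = 1183/3690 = 0.32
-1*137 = -137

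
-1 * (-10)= 10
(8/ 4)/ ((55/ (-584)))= -1168/ 55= -21.24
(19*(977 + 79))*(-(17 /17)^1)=-20064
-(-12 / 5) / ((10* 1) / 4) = 24 / 25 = 0.96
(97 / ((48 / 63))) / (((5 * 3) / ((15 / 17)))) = 2037 / 272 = 7.49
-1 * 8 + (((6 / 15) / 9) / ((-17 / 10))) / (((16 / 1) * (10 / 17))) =-2881 / 360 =-8.00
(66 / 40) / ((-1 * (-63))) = 11 / 420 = 0.03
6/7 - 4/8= 5/14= 0.36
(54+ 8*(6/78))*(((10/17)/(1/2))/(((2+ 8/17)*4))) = 1775/273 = 6.50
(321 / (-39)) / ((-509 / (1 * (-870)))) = -93090 / 6617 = -14.07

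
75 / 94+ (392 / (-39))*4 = -144467 / 3666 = -39.41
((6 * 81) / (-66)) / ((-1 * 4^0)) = 81 / 11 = 7.36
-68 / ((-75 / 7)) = 476 / 75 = 6.35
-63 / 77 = -9 / 11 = -0.82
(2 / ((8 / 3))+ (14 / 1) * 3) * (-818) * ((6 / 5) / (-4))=209817 / 20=10490.85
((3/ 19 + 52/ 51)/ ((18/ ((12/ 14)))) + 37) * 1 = 107722/ 2907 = 37.06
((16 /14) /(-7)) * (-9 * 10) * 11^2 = 87120 /49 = 1777.96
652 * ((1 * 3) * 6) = 11736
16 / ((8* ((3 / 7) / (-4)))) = -56 / 3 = -18.67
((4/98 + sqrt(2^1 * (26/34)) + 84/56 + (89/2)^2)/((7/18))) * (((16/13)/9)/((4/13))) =8 * sqrt(442)/119 + 776862/343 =2266.32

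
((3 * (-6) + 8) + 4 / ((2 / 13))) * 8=128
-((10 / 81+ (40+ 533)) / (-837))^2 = -2155094929 / 4596433209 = -0.47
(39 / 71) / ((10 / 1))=39 / 710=0.05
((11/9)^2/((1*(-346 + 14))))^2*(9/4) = 14641/321413184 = 0.00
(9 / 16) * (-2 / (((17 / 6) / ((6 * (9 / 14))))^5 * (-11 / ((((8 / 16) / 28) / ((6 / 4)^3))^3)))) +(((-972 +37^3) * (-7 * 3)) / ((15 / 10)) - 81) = -695615.00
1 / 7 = 0.14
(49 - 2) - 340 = -293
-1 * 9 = -9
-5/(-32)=5/32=0.16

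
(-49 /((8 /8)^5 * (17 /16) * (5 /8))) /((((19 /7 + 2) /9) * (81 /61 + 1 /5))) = -4017216 /43571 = -92.20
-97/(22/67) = -6499/22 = -295.41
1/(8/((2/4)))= 1/16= 0.06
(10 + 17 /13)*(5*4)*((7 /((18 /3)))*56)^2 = 37647680 /39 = 965325.13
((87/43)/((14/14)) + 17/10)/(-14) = -1601/6020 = -0.27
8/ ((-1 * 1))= -8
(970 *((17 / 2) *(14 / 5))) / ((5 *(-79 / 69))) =-1592934 / 395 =-4032.74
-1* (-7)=7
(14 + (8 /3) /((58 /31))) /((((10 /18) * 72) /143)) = 55.15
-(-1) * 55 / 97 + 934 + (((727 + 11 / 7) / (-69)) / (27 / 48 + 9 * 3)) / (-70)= 45055439411 / 48209679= 934.57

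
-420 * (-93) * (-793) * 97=-3004534260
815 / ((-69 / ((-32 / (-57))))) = -26080 / 3933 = -6.63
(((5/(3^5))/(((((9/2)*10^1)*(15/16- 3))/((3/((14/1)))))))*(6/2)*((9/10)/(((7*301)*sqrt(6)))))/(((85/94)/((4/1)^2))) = -3008*sqrt(6)/16755232725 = -0.00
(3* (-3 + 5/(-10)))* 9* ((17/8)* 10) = -16065/8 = -2008.12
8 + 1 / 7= 57 / 7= 8.14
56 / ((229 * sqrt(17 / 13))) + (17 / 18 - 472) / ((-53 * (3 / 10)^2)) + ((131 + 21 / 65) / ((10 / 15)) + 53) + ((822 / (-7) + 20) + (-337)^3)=-74758251638936 / 1953315 + 56 * sqrt(221) / 3893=-38272501.48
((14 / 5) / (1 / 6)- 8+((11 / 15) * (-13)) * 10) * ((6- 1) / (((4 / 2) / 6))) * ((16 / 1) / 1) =-20768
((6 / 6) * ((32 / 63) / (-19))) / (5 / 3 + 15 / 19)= -8 / 735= -0.01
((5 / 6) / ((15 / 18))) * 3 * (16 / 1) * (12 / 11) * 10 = 5760 / 11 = 523.64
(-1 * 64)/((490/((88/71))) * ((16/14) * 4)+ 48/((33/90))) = -88/2665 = -0.03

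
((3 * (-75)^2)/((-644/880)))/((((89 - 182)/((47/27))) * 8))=1615625/29946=53.95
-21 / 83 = -0.25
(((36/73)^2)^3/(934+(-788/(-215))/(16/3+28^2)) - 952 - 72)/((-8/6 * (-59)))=-13816803339853974650112/1061447147540790846661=-13.02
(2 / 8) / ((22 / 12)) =3 / 22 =0.14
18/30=3/5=0.60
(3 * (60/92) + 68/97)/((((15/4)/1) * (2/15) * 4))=5929/4462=1.33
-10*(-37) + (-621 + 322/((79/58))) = -1153/79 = -14.59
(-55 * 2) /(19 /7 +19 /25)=-31.66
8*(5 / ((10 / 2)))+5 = 13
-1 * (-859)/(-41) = -20.95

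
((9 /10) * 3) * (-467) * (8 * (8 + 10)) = -907848 /5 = -181569.60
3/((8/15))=45/8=5.62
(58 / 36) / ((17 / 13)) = 377 / 306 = 1.23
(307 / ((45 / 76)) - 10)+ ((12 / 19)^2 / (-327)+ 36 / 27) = 902742598 / 1770705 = 509.82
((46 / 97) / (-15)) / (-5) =46 / 7275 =0.01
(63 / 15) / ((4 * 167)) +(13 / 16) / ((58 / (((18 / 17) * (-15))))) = -1424013 / 6586480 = -0.22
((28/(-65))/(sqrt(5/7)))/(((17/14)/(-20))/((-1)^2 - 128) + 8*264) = -199136*sqrt(35)/4881677905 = -0.00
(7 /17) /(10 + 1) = 7 /187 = 0.04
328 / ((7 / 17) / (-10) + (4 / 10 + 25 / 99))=5520240 / 10289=536.52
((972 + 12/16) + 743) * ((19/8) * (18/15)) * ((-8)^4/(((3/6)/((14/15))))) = 934685696/25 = 37387427.84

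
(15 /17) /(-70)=-3 /238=-0.01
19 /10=1.90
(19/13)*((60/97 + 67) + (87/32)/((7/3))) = 28396127/282464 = 100.53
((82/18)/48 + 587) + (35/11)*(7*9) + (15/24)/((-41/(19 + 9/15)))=153381623/194832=787.25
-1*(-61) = 61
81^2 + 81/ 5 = 32886/ 5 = 6577.20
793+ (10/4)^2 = 3197/4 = 799.25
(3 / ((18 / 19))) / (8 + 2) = 19 / 60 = 0.32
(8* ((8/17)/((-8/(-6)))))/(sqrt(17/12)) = 96* sqrt(51)/289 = 2.37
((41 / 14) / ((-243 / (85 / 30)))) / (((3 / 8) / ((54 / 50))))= -1394 / 14175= -0.10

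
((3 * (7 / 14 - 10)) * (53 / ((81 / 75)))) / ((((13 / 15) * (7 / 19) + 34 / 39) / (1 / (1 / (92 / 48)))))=-715095875 / 317736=-2250.60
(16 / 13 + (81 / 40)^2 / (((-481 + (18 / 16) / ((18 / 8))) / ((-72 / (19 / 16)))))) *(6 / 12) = 5187074 / 5934175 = 0.87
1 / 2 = 0.50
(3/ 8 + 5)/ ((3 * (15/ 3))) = 43/ 120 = 0.36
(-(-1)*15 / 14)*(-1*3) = -45 / 14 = -3.21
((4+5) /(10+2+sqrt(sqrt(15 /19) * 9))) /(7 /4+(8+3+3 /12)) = -48 * 15^(1 /4) * 19^(3 /4) /63037 - 3 * 15^(3 /4) * 19^(1 /4) /63037+12 * sqrt(285) /63037+3648 /63037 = 0.05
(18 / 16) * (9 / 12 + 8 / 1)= 315 / 32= 9.84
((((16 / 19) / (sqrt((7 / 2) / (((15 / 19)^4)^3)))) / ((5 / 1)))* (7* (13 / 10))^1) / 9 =5265000* sqrt(14) / 893871739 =0.02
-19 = -19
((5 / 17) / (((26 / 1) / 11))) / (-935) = -1 / 7514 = -0.00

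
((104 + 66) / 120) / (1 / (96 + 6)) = 289 / 2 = 144.50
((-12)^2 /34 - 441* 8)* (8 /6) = -79872 /17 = -4698.35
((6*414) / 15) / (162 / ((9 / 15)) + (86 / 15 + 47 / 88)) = 218592 / 364673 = 0.60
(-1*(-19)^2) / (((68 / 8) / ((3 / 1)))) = -2166 / 17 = -127.41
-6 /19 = -0.32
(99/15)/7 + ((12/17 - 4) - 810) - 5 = -486324/595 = -817.35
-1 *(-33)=33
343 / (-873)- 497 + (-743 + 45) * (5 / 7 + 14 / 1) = -65803030 / 6111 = -10767.96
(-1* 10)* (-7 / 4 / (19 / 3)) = 105 / 38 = 2.76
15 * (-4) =-60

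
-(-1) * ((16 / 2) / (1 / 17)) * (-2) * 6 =-1632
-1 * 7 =-7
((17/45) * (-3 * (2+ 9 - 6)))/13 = -17/39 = -0.44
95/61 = 1.56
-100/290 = -10/29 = -0.34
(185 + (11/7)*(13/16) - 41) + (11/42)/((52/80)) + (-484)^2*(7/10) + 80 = 3586234573/21840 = 164204.88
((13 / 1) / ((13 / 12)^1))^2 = 144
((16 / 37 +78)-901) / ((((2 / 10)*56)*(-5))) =30435 / 2072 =14.69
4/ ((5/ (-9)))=-36/ 5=-7.20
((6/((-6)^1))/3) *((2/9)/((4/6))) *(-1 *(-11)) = -11/9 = -1.22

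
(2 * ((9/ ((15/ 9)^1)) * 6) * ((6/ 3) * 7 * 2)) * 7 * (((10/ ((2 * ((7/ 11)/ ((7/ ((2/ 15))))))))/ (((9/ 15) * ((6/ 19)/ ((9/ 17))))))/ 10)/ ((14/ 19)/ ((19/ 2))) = 641693745/ 34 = 18873345.44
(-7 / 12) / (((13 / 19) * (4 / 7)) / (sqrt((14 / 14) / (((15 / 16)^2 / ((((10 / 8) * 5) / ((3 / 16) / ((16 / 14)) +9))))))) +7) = -110945408 / 1325992497 +48412 * sqrt(2346) / 441997499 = -0.08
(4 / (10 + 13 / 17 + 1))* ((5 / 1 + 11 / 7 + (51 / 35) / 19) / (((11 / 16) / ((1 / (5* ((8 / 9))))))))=676413 / 914375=0.74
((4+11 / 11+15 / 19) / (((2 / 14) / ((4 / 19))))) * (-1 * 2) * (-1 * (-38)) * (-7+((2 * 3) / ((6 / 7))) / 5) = 68992 / 19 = 3631.16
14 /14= 1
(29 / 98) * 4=1.18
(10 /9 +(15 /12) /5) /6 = 0.23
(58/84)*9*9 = 783/14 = 55.93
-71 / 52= -1.37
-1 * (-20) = 20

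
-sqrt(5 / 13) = -sqrt(65) / 13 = -0.62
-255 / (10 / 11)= -561 / 2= -280.50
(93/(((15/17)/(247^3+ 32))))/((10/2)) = 317659895.40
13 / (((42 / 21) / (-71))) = -923 / 2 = -461.50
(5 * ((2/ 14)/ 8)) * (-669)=-3345/ 56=-59.73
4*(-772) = -3088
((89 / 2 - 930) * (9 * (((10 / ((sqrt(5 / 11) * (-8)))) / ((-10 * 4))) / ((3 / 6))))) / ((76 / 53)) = -844767 * sqrt(55) / 12160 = -515.21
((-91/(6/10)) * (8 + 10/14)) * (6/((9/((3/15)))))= -1586/9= -176.22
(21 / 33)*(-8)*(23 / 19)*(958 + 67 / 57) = -70418824 / 11913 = -5911.09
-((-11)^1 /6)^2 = -121 /36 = -3.36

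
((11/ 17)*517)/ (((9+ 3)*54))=5687/ 11016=0.52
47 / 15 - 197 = -2908 / 15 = -193.87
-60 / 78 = -10 / 13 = -0.77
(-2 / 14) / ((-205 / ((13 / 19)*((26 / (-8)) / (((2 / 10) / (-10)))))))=845 / 10906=0.08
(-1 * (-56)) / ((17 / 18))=1008 / 17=59.29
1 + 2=3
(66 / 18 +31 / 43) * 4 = 2264 / 129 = 17.55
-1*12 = -12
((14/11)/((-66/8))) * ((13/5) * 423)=-102648/605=-169.67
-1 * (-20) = 20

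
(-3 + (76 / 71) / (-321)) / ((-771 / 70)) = 4791430 / 17571861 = 0.27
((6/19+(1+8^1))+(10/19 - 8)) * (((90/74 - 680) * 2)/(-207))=1758050/145521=12.08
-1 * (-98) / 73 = 98 / 73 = 1.34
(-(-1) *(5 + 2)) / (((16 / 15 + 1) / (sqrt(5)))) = 105 *sqrt(5) / 31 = 7.57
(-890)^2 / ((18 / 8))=3168400 / 9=352044.44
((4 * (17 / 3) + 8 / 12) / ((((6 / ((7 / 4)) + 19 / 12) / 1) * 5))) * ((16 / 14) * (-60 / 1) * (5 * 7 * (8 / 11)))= -7526400 / 4631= -1625.22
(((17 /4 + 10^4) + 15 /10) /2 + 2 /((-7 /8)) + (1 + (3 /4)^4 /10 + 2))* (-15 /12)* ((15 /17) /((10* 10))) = -268994661 /4874240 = -55.19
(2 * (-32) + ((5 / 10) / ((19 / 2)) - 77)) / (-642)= 1339 / 6099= 0.22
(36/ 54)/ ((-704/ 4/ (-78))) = 13/ 44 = 0.30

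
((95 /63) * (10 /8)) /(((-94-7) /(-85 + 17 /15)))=1.57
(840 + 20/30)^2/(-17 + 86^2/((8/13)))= 12720968/216027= 58.89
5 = 5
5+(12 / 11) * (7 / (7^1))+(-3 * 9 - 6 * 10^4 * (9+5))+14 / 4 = -840017.41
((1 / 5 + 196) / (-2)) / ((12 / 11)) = -3597 / 40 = -89.92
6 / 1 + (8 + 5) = 19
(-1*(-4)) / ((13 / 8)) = 32 / 13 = 2.46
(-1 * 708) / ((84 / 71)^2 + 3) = -160.92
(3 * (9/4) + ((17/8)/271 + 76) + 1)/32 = 181587/69376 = 2.62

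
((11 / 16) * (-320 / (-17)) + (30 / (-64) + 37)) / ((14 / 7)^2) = 26913 / 2176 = 12.37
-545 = -545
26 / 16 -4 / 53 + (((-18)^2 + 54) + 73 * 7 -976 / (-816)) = 19283107 / 21624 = 891.75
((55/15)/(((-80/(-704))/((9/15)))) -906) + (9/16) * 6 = -176653/200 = -883.26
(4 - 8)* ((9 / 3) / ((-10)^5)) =3 / 25000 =0.00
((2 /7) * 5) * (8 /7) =1.63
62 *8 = 496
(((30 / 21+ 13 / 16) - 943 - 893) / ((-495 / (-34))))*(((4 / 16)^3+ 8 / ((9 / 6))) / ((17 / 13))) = -249276521 / 483840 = -515.20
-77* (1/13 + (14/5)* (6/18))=-15169/195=-77.79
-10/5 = -2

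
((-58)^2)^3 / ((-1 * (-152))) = 4758586568 / 19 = 250451924.63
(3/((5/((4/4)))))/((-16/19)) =-0.71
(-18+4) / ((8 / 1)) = -7 / 4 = -1.75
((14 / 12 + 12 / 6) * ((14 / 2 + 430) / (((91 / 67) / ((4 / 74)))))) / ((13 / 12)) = 2225204 / 43771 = 50.84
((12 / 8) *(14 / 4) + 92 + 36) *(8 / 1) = 1066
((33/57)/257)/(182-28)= 1/68362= 0.00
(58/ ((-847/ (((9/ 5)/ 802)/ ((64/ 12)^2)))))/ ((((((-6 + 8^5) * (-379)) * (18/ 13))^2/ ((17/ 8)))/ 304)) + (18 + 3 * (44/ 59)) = 20.24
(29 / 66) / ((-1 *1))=-29 / 66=-0.44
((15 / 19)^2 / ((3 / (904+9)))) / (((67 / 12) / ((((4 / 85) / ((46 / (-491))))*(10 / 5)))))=-322763760 / 9457117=-34.13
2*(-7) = -14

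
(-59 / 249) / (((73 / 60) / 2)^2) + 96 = 42178272 / 442307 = 95.36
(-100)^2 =10000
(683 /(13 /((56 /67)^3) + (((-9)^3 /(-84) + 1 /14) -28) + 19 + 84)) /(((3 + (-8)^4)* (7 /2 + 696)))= 0.00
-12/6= -2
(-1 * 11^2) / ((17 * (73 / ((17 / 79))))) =-121 / 5767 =-0.02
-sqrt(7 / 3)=-sqrt(21) / 3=-1.53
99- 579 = -480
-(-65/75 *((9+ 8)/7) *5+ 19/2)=43/42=1.02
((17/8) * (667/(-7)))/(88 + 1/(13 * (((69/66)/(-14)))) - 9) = -3390361/1305528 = -2.60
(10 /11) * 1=10 /11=0.91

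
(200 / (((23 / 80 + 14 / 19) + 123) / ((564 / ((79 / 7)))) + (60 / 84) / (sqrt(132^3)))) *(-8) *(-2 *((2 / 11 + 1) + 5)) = 187983279525888000 / 23583588027169-6210355200000 *sqrt(33) / 23583588027169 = 7969.42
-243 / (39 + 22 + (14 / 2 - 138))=243 / 70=3.47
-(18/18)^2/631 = -1/631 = -0.00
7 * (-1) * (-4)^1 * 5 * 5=700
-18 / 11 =-1.64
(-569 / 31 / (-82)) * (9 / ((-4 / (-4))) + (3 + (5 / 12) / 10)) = 164441 / 61008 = 2.70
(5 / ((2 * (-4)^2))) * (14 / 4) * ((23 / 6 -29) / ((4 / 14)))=-36995 / 768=-48.17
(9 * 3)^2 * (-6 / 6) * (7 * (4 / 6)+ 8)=-9234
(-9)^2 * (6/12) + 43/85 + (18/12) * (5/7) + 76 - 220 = -60644/595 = -101.92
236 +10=246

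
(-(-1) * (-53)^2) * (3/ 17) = 8427/ 17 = 495.71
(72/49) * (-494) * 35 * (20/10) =-355680/7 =-50811.43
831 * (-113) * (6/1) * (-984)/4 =138600828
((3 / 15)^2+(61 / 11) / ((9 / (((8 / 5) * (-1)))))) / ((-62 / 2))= 2341 / 76725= 0.03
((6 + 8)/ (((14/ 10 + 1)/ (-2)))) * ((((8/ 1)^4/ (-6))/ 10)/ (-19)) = -7168/ 171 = -41.92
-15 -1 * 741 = -756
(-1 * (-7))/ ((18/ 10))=35/ 9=3.89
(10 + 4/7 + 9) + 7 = 186/7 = 26.57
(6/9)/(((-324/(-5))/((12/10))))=1/81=0.01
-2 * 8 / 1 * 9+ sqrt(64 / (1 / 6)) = -144+ 8 * sqrt(6) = -124.40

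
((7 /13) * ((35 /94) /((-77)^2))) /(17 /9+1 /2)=45 /3179033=0.00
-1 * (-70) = 70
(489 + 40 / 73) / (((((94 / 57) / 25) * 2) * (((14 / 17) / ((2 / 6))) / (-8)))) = -12015.50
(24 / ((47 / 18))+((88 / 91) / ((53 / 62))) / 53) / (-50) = -11068384 / 60070465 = -0.18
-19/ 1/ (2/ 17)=-323/ 2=-161.50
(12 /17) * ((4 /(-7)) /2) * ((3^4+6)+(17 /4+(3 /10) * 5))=-318 /17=-18.71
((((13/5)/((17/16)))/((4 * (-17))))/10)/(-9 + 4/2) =26/50575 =0.00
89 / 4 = 22.25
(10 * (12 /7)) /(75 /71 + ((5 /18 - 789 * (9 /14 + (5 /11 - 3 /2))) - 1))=1686960 /31291481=0.05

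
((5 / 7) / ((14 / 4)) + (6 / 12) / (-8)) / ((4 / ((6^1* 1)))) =333 / 1568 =0.21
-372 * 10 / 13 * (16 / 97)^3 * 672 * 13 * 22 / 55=-4095737856 / 912673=-4487.63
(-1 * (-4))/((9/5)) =20/9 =2.22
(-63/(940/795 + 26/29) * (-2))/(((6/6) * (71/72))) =20915496/340303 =61.46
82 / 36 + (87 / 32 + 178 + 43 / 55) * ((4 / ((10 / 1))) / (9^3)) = 7625641 / 3207600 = 2.38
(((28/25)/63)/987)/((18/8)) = 16/1998675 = 0.00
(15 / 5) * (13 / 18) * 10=65 / 3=21.67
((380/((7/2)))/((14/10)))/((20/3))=570/49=11.63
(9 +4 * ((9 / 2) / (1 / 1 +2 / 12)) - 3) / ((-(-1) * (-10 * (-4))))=15 / 28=0.54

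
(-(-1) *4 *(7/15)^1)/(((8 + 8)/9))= 21/20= 1.05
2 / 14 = 1 / 7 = 0.14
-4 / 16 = -0.25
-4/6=-2/3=-0.67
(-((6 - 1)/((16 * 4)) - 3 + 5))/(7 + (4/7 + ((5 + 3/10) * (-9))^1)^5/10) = 34927046875/390761211112116499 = 0.00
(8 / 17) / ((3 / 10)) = 80 / 51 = 1.57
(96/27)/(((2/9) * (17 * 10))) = 8/85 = 0.09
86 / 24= 43 / 12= 3.58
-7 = -7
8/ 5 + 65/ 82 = 981/ 410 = 2.39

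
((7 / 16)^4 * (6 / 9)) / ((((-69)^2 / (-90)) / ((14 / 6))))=-84035 / 78004224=-0.00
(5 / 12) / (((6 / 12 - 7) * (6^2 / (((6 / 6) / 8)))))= -5 / 22464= -0.00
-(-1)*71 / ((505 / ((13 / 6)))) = 923 / 3030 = 0.30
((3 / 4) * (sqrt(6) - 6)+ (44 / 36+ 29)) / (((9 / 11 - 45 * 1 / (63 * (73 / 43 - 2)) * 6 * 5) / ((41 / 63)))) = 5863 * sqrt(6) / 861228+ 2714569 / 11626578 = 0.25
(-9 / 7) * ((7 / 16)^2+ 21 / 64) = -171 / 256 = -0.67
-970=-970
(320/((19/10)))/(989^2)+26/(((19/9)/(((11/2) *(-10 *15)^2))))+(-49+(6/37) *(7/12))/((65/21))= 136236733531827299/89390478190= 1524063.15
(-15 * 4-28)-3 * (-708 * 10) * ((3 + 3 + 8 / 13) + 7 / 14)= 1963556 / 13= 151042.77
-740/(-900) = 37/45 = 0.82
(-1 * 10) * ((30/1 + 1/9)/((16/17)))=-23035/72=-319.93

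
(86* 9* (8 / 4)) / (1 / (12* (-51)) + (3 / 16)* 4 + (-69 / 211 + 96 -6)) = 99948168 / 5838145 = 17.12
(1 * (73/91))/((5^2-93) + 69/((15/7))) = -365/16289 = -0.02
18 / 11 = 1.64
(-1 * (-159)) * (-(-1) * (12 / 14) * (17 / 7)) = 16218 / 49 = 330.98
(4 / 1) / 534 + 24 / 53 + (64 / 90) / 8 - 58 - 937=-211087097 / 212265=-994.45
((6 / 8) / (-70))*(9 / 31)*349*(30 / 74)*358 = -5060151 / 32116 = -157.56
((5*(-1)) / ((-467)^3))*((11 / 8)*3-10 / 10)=125 / 814780504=0.00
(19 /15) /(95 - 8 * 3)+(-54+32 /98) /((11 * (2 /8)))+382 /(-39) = -72870019 /2487485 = -29.29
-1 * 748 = -748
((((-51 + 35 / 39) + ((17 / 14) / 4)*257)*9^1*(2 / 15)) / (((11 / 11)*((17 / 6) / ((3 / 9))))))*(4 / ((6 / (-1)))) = -60967 / 23205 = -2.63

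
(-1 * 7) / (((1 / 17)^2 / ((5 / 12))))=-10115 / 12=-842.92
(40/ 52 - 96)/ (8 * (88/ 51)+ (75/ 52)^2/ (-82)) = -1076881728/ 155809637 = -6.91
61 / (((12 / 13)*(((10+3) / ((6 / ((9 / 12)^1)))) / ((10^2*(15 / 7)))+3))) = 793000 / 36091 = 21.97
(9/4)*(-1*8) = -18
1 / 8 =0.12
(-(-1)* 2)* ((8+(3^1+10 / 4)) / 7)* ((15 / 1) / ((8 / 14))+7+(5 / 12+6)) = 153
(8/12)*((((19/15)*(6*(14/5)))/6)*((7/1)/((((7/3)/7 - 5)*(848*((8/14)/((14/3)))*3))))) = -6517/572400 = -0.01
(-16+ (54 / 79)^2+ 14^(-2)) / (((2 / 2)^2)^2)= -18993999 / 1223236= -15.53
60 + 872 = 932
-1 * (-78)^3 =474552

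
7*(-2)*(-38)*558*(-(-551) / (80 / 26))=265797441 / 5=53159488.20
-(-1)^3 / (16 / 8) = 1 / 2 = 0.50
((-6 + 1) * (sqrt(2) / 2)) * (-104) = 260 * sqrt(2) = 367.70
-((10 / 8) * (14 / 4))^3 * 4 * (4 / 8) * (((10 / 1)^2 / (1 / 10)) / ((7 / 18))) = -6890625 / 16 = -430664.06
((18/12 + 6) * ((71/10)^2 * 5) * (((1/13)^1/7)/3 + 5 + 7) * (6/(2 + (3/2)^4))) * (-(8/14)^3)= -112273152/31213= -3597.00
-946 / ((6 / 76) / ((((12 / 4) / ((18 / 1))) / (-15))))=17974 / 135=133.14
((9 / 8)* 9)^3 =1037.97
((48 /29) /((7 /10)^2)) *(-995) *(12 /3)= -19104000 /1421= -13444.05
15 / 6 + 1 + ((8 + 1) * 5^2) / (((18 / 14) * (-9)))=-287 / 18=-15.94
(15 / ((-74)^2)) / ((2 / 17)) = 255 / 10952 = 0.02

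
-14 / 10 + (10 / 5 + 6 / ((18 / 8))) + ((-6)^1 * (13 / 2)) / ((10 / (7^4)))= -280819 / 30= -9360.63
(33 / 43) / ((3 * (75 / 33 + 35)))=121 / 17630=0.01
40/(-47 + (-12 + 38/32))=-128/185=-0.69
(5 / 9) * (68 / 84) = 85 / 189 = 0.45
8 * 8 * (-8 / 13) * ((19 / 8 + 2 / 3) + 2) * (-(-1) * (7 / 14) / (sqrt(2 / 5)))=-1936 * sqrt(10) / 39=-156.98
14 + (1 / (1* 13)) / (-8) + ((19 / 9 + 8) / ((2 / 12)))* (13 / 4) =65881 / 312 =211.16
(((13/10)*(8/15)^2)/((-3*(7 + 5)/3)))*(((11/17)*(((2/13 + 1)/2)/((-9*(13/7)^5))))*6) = 0.00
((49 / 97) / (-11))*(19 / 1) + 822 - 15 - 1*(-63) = 927359 / 1067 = 869.13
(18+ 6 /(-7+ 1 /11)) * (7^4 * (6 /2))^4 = 1752405661865630331 /38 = 46115938470148166.61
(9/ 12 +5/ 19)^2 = 1.03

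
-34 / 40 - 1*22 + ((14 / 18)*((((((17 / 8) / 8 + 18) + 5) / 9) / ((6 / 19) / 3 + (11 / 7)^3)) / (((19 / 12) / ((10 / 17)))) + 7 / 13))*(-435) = -23687362459 / 82662840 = -286.55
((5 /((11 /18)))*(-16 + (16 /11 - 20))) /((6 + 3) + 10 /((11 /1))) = -34200 /1199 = -28.52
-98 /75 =-1.31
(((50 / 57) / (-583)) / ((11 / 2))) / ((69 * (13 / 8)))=-800 / 327890277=-0.00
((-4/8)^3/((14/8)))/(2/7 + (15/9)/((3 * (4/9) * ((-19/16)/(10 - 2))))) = 19/2164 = 0.01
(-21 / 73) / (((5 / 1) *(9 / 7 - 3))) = 49 / 1460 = 0.03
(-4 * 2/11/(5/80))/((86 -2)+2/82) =-0.14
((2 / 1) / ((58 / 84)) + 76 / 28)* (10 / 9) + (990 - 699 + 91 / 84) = 2180105 / 7308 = 298.32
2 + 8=10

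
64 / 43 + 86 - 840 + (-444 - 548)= -75014 / 43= -1744.51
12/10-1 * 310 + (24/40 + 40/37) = -56817/185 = -307.12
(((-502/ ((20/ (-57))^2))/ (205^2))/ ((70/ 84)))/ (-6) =0.02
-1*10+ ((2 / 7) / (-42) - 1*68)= -11467 / 147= -78.01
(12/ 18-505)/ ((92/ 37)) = -55981/ 276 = -202.83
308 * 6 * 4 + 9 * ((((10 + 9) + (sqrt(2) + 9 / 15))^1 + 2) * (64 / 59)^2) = 36864 * sqrt(2) / 3481 + 132639072 / 17405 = 7635.72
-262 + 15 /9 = -781 /3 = -260.33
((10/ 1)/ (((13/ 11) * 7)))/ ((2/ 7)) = 55/ 13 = 4.23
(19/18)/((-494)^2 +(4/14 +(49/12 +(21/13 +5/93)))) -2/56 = -24780931687/693950130468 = -0.04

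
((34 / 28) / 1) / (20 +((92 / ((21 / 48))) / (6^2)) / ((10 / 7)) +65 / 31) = 23715 / 511406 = 0.05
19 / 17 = 1.12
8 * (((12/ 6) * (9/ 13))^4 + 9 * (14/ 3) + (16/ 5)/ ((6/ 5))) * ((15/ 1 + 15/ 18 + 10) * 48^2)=23018606.82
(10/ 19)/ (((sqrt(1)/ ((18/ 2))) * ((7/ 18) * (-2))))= -810/ 133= -6.09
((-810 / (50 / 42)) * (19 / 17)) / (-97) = 64638 / 8245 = 7.84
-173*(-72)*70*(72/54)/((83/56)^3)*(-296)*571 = -34507005772431360/571787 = -60349405936.88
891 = 891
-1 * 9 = -9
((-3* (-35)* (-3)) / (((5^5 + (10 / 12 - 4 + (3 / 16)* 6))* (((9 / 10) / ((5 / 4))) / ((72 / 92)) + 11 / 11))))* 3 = -23625 / 149902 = -0.16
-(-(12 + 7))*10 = 190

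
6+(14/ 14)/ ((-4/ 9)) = 15/ 4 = 3.75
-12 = -12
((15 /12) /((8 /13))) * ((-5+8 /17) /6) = -5005 /3264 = -1.53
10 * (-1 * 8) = -80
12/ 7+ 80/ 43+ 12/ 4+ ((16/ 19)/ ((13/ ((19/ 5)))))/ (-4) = 127431/ 19565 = 6.51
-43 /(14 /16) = -49.14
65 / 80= 0.81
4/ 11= 0.36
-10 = -10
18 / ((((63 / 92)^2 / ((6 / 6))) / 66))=372416 / 147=2533.44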